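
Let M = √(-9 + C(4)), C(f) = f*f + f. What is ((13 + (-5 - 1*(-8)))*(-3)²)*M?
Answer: 144*√11 ≈ 477.59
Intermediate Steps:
C(f) = f + f² (C(f) = f² + f = f + f²)
M = √11 (M = √(-9 + 4*(1 + 4)) = √(-9 + 4*5) = √(-9 + 20) = √11 ≈ 3.3166)
((13 + (-5 - 1*(-8)))*(-3)²)*M = ((13 + (-5 - 1*(-8)))*(-3)²)*√11 = ((13 + (-5 + 8))*9)*√11 = ((13 + 3)*9)*√11 = (16*9)*√11 = 144*√11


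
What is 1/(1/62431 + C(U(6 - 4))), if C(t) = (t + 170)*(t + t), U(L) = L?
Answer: 62431/42952529 ≈ 0.0014535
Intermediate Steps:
C(t) = 2*t*(170 + t) (C(t) = (170 + t)*(2*t) = 2*t*(170 + t))
1/(1/62431 + C(U(6 - 4))) = 1/(1/62431 + 2*(6 - 4)*(170 + (6 - 4))) = 1/(1/62431 + 2*2*(170 + 2)) = 1/(1/62431 + 2*2*172) = 1/(1/62431 + 688) = 1/(42952529/62431) = 62431/42952529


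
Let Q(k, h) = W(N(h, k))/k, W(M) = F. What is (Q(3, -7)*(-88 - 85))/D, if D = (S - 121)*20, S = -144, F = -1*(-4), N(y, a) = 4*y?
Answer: 173/3975 ≈ 0.043522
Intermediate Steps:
F = 4
W(M) = 4
Q(k, h) = 4/k
D = -5300 (D = (-144 - 121)*20 = -265*20 = -5300)
(Q(3, -7)*(-88 - 85))/D = ((4/3)*(-88 - 85))/(-5300) = ((4*(⅓))*(-173))*(-1/5300) = ((4/3)*(-173))*(-1/5300) = -692/3*(-1/5300) = 173/3975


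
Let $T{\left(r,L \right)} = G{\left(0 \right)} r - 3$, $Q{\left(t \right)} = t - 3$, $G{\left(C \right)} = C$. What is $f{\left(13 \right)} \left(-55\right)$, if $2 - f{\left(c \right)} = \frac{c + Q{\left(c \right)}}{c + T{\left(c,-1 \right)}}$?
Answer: $\frac{33}{2} \approx 16.5$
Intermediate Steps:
$Q{\left(t \right)} = -3 + t$
$T{\left(r,L \right)} = -3$ ($T{\left(r,L \right)} = 0 r - 3 = 0 - 3 = -3$)
$f{\left(c \right)} = 2 - \frac{-3 + 2 c}{-3 + c}$ ($f{\left(c \right)} = 2 - \frac{c + \left(-3 + c\right)}{c - 3} = 2 - \frac{-3 + 2 c}{-3 + c}$)
$f{\left(13 \right)} \left(-55\right) = - \frac{3}{-3 + 13} \left(-55\right) = - \frac{3}{10} \left(-55\right) = \left(-3\right) \frac{1}{10} \left(-55\right) = \left(- \frac{3}{10}\right) \left(-55\right) = \frac{33}{2}$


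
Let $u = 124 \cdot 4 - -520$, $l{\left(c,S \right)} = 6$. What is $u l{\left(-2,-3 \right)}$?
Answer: $6096$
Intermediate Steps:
$u = 1016$ ($u = 496 + 520 = 1016$)
$u l{\left(-2,-3 \right)} = 1016 \cdot 6 = 6096$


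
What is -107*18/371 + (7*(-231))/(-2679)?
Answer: -1519949/331303 ≈ -4.5878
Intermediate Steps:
-107*18/371 + (7*(-231))/(-2679) = -1926*1/371 - 1617*(-1/2679) = -1926/371 + 539/893 = -1519949/331303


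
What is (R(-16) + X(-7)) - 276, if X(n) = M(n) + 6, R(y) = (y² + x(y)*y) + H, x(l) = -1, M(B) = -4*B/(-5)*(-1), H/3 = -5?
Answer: -37/5 ≈ -7.4000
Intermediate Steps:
H = -15 (H = 3*(-5) = -15)
M(B) = -4*B/5 (M(B) = -4*B*(-1)/5*(-1) = -(-4)*B/5*(-1) = (4*B/5)*(-1) = -4*B/5)
R(y) = -15 + y² - y (R(y) = (y² - y) - 15 = -15 + y² - y)
X(n) = 6 - 4*n/5 (X(n) = -4*n/5 + 6 = 6 - 4*n/5)
(R(-16) + X(-7)) - 276 = ((-15 + (-16)² - 1*(-16)) + (6 - ⅘*(-7))) - 276 = ((-15 + 256 + 16) + (6 + 28/5)) - 276 = (257 + 58/5) - 276 = 1343/5 - 276 = -37/5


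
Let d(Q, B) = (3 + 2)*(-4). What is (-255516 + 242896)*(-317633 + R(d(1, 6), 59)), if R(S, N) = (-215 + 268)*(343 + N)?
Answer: 3739646740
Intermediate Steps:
d(Q, B) = -20 (d(Q, B) = 5*(-4) = -20)
R(S, N) = 18179 + 53*N (R(S, N) = 53*(343 + N) = 18179 + 53*N)
(-255516 + 242896)*(-317633 + R(d(1, 6), 59)) = (-255516 + 242896)*(-317633 + (18179 + 53*59)) = -12620*(-317633 + (18179 + 3127)) = -12620*(-317633 + 21306) = -12620*(-296327) = 3739646740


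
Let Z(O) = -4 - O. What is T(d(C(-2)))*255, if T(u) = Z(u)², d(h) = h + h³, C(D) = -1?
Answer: 1020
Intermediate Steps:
T(u) = (-4 - u)²
T(d(C(-2)))*255 = (4 + (-1 + (-1)³))²*255 = (4 + (-1 - 1))²*255 = (4 - 2)²*255 = 2²*255 = 4*255 = 1020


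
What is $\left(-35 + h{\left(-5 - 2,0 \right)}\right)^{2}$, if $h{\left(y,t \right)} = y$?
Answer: $1764$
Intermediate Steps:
$\left(-35 + h{\left(-5 - 2,0 \right)}\right)^{2} = \left(-35 - 7\right)^{2} = \left(-42\right)^{2} = 1764$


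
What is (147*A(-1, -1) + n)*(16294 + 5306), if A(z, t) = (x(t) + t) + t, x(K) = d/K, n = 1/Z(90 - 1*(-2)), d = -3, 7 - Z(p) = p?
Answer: 53974080/17 ≈ 3.1749e+6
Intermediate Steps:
Z(p) = 7 - p
n = -1/85 (n = 1/(7 - (90 - 1*(-2))) = 1/(7 - (90 + 2)) = 1/(7 - 1*92) = 1/(7 - 92) = 1/(-85) = -1/85 ≈ -0.011765)
x(K) = -3/K
A(z, t) = -3/t + 2*t (A(z, t) = (-3/t + t) + t = (t - 3/t) + t = -3/t + 2*t)
(147*A(-1, -1) + n)*(16294 + 5306) = (147*(-3/(-1) + 2*(-1)) - 1/85)*(16294 + 5306) = (147*(-3*(-1) - 2) - 1/85)*21600 = (147*(3 - 2) - 1/85)*21600 = (147*1 - 1/85)*21600 = (147 - 1/85)*21600 = (12494/85)*21600 = 53974080/17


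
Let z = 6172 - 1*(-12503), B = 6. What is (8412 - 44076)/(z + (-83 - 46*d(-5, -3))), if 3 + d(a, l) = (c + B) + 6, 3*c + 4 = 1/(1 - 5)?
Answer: -213984/109459 ≈ -1.9549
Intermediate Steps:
c = -17/12 (c = -4/3 + 1/(3*(1 - 5)) = -4/3 + (1/3)/(-4) = -4/3 + (1/3)*(-1/4) = -4/3 - 1/12 = -17/12 ≈ -1.4167)
d(a, l) = 91/12 (d(a, l) = -3 + ((-17/12 + 6) + 6) = -3 + (55/12 + 6) = -3 + 127/12 = 91/12)
z = 18675 (z = 6172 + 12503 = 18675)
(8412 - 44076)/(z + (-83 - 46*d(-5, -3))) = (8412 - 44076)/(18675 + (-83 - 46*91/12)) = -35664/(18675 + (-83 - 2093/6)) = -35664/(18675 - 2591/6) = -35664/109459/6 = -35664*6/109459 = -213984/109459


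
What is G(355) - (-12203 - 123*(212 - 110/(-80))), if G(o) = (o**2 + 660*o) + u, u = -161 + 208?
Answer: 3190561/8 ≈ 3.9882e+5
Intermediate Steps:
u = 47
G(o) = 47 + o**2 + 660*o (G(o) = (o**2 + 660*o) + 47 = 47 + o**2 + 660*o)
G(355) - (-12203 - 123*(212 - 110/(-80))) = (47 + 355**2 + 660*355) - (-12203 - 123*(212 - 110/(-80))) = (47 + 126025 + 234300) - (-12203 - 123*(212 - 110*(-1/80))) = 360372 - (-12203 - 123*(212 + 11/8)) = 360372 - (-12203 - 123*1707/8) = 360372 - (-12203 - 1*209961/8) = 360372 - (-12203 - 209961/8) = 360372 - 1*(-307585/8) = 360372 + 307585/8 = 3190561/8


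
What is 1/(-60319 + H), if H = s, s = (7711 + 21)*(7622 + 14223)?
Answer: 1/168845221 ≈ 5.9226e-9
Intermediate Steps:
s = 168905540 (s = 7732*21845 = 168905540)
H = 168905540
1/(-60319 + H) = 1/(-60319 + 168905540) = 1/168845221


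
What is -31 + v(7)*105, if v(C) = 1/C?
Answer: -16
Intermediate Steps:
-31 + v(7)*105 = -31 + 105/7 = -31 + (⅐)*105 = -31 + 15 = -16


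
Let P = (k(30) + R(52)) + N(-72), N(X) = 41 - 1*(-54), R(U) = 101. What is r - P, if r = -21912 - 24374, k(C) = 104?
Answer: -46586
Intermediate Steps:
N(X) = 95 (N(X) = 41 + 54 = 95)
r = -46286
P = 300 (P = (104 + 101) + 95 = 205 + 95 = 300)
r - P = -46286 - 1*300 = -46286 - 300 = -46586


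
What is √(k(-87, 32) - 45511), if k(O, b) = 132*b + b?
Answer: I*√41255 ≈ 203.11*I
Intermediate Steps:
k(O, b) = 133*b
√(k(-87, 32) - 45511) = √(133*32 - 45511) = √(4256 - 45511) = √(-41255) = I*√41255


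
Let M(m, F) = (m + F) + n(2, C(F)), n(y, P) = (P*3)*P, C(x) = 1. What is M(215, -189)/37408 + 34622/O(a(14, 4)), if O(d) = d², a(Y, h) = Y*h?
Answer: 103255/9352 ≈ 11.041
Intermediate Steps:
n(y, P) = 3*P² (n(y, P) = (3*P)*P = 3*P²)
M(m, F) = 3 + F + m (M(m, F) = (m + F) + 3*1² = (F + m) + 3*1 = (F + m) + 3 = 3 + F + m)
M(215, -189)/37408 + 34622/O(a(14, 4)) = (3 - 189 + 215)/37408 + 34622/((14*4)²) = 29*(1/37408) + 34622/(56²) = 29/37408 + 34622/3136 = 29/37408 + 34622*(1/3136) = 29/37408 + 2473/224 = 103255/9352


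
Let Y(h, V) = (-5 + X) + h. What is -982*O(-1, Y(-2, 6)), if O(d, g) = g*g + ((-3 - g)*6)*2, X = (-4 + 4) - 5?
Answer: -247464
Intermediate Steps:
X = -5 (X = 0 - 5 = -5)
Y(h, V) = -10 + h (Y(h, V) = (-5 - 5) + h = -10 + h)
O(d, g) = -36 + g**2 - 12*g (O(d, g) = g**2 + (-18 - 6*g)*2 = g**2 + (-36 - 12*g) = -36 + g**2 - 12*g)
-982*O(-1, Y(-2, 6)) = -982*(-36 + (-10 - 2)**2 - 12*(-10 - 2)) = -982*(-36 + (-12)**2 - 12*(-12)) = -982*(-36 + 144 + 144) = -982*252 = -247464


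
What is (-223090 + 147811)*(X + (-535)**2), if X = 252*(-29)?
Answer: -20996592843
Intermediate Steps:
X = -7308
(-223090 + 147811)*(X + (-535)**2) = (-223090 + 147811)*(-7308 + (-535)**2) = -75279*(-7308 + 286225) = -75279*278917 = -20996592843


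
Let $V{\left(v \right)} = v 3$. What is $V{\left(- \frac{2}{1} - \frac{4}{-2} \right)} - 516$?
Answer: $-516$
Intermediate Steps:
$V{\left(v \right)} = 3 v$
$V{\left(- \frac{2}{1} - \frac{4}{-2} \right)} - 516 = 3 \left(- \frac{2}{1} - \frac{4}{-2}\right) - 516 = 3 \left(\left(-2\right) 1 - -2\right) - 516 = 3 \left(-2 + 2\right) - 516 = 3 \cdot 0 - 516 = 0 - 516 = -516$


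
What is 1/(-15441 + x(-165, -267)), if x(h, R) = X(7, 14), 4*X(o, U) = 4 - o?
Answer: -4/61767 ≈ -6.4760e-5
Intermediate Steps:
X(o, U) = 1 - o/4 (X(o, U) = (4 - o)/4 = 1 - o/4)
x(h, R) = -¾ (x(h, R) = 1 - ¼*7 = 1 - 7/4 = -¾)
1/(-15441 + x(-165, -267)) = 1/(-15441 - ¾) = 1/(-61767/4) = -4/61767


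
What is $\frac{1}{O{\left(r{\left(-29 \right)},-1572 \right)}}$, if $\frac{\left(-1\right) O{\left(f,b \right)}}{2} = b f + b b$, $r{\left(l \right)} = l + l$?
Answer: $- \frac{1}{5124720} \approx -1.9513 \cdot 10^{-7}$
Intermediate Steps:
$r{\left(l \right)} = 2 l$
$O{\left(f,b \right)} = - 2 b^{2} - 2 b f$ ($O{\left(f,b \right)} = - 2 \left(b f + b b\right) = - 2 \left(b f + b^{2}\right) = - 2 \left(b^{2} + b f\right) = - 2 b^{2} - 2 b f$)
$\frac{1}{O{\left(r{\left(-29 \right)},-1572 \right)}} = \frac{1}{\left(-2\right) \left(-1572\right) \left(-1572 + 2 \left(-29\right)\right)} = \frac{1}{\left(-2\right) \left(-1572\right) \left(-1572 - 58\right)} = \frac{1}{\left(-2\right) \left(-1572\right) \left(-1630\right)} = \frac{1}{-5124720} = - \frac{1}{5124720}$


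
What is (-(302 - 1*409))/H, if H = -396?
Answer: -107/396 ≈ -0.27020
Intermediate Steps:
(-(302 - 1*409))/H = -(302 - 1*409)/(-396) = -(302 - 409)*(-1/396) = -1*(-107)*(-1/396) = 107*(-1/396) = -107/396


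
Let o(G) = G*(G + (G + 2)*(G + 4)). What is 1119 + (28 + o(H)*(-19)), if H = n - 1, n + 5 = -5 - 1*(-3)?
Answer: 3579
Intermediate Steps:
n = -7 (n = -5 + (-5 - 1*(-3)) = -5 + (-5 + 3) = -5 - 2 = -7)
H = -8 (H = -7 - 1 = -8)
o(G) = G*(G + (2 + G)*(4 + G))
1119 + (28 + o(H)*(-19)) = 1119 + (28 - 8*(8 + (-8)² + 7*(-8))*(-19)) = 1119 + (28 - 8*(8 + 64 - 56)*(-19)) = 1119 + (28 - 8*16*(-19)) = 1119 + (28 - 128*(-19)) = 1119 + (28 + 2432) = 1119 + 2460 = 3579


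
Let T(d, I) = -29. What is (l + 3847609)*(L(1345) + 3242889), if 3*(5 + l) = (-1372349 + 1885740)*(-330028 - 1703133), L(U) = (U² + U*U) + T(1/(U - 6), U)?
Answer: -2387127888059408830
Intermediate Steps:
L(U) = -29 + 2*U² (L(U) = (U² + U*U) - 29 = (U² + U²) - 29 = 2*U² - 29 = -29 + 2*U²)
l = -1043806558966/3 (l = -5 + ((-1372349 + 1885740)*(-330028 - 1703133))/3 = -5 + (513391*(-2033161))/3 = -5 + (⅓)*(-1043806558951) = -5 - 1043806558951/3 = -1043806558966/3 ≈ -3.4794e+11)
(l + 3847609)*(L(1345) + 3242889) = (-1043806558966/3 + 3847609)*((-29 + 2*1345²) + 3242889) = -1043795016139*((-29 + 2*1809025) + 3242889)/3 = -1043795016139*((-29 + 3618050) + 3242889)/3 = -1043795016139*(3618021 + 3242889)/3 = -1043795016139/3*6860910 = -2387127888059408830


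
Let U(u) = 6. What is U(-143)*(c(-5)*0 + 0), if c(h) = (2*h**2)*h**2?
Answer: 0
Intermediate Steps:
c(h) = 2*h**4
U(-143)*(c(-5)*0 + 0) = 6*((2*(-5)**4)*0 + 0) = 6*((2*625)*0 + 0) = 6*(1250*0 + 0) = 6*(0 + 0) = 6*0 = 0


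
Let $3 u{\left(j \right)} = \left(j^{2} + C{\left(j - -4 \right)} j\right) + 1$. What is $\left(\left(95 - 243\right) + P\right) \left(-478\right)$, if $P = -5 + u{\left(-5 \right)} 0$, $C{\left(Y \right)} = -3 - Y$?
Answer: $73134$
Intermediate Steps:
$u{\left(j \right)} = \frac{1}{3} + \frac{j^{2}}{3} + \frac{j \left(-7 - j\right)}{3}$ ($u{\left(j \right)} = \frac{\left(j^{2} + \left(-3 - \left(j - -4\right)\right) j\right) + 1}{3} = \frac{\left(j^{2} + \left(-3 - \left(j + 4\right)\right) j\right) + 1}{3} = \frac{\left(j^{2} + \left(-3 - \left(4 + j\right)\right) j\right) + 1}{3} = \frac{\left(j^{2} + \left(-7 - j\right) j\right) + 1}{3} = \frac{\left(j^{2} + j \left(-7 - j\right)\right) + 1}{3} = \frac{1 + j^{2} + j \left(-7 - j\right)}{3} = \frac{1}{3} + \frac{j^{2}}{3} + \frac{j \left(-7 - j\right)}{3}$)
$P = -5$ ($P = -5 + \left(\frac{1}{3} - - \frac{35}{3}\right) 0 = -5 + \left(\frac{1}{3} + \frac{35}{3}\right) 0 = -5 + 12 \cdot 0 = -5 + 0 = -5$)
$\left(\left(95 - 243\right) + P\right) \left(-478\right) = \left(\left(95 - 243\right) - 5\right) \left(-478\right) = \left(-148 - 5\right) \left(-478\right) = \left(-153\right) \left(-478\right) = 73134$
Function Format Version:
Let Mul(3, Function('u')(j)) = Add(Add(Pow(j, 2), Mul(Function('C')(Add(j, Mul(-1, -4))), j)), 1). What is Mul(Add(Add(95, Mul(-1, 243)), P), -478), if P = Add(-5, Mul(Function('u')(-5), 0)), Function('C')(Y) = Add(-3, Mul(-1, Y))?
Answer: 73134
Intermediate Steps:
Function('u')(j) = Add(Rational(1, 3), Mul(Rational(1, 3), Pow(j, 2)), Mul(Rational(1, 3), j, Add(-7, Mul(-1, j)))) (Function('u')(j) = Mul(Rational(1, 3), Add(Add(Pow(j, 2), Mul(Add(-3, Mul(-1, Add(j, Mul(-1, -4)))), j)), 1)) = Mul(Rational(1, 3), Add(Add(Pow(j, 2), Mul(Add(-3, Mul(-1, Add(j, 4))), j)), 1)) = Mul(Rational(1, 3), Add(Add(Pow(j, 2), Mul(Add(-3, Mul(-1, Add(4, j))), j)), 1)) = Mul(Rational(1, 3), Add(Add(Pow(j, 2), Mul(Add(-3, Add(-4, Mul(-1, j))), j)), 1)) = Mul(Rational(1, 3), Add(Add(Pow(j, 2), Mul(Add(-7, Mul(-1, j)), j)), 1)) = Mul(Rational(1, 3), Add(Add(Pow(j, 2), Mul(j, Add(-7, Mul(-1, j)))), 1)) = Mul(Rational(1, 3), Add(1, Pow(j, 2), Mul(j, Add(-7, Mul(-1, j))))) = Add(Rational(1, 3), Mul(Rational(1, 3), Pow(j, 2)), Mul(Rational(1, 3), j, Add(-7, Mul(-1, j)))))
P = -5 (P = Add(-5, Mul(Add(Rational(1, 3), Mul(Rational(-7, 3), -5)), 0)) = Add(-5, Mul(Add(Rational(1, 3), Rational(35, 3)), 0)) = Add(-5, Mul(12, 0)) = Add(-5, 0) = -5)
Mul(Add(Add(95, Mul(-1, 243)), P), -478) = Mul(Add(Add(95, Mul(-1, 243)), -5), -478) = Mul(Add(Add(95, -243), -5), -478) = Mul(Add(-148, -5), -478) = Mul(-153, -478) = 73134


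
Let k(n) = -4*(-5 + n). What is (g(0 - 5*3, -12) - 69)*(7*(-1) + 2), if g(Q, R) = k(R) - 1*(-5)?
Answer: -20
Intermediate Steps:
k(n) = 20 - 4*n
g(Q, R) = 25 - 4*R (g(Q, R) = (20 - 4*R) - 1*(-5) = (20 - 4*R) + 5 = 25 - 4*R)
(g(0 - 5*3, -12) - 69)*(7*(-1) + 2) = ((25 - 4*(-12)) - 69)*(7*(-1) + 2) = ((25 + 48) - 69)*(-7 + 2) = (73 - 69)*(-5) = 4*(-5) = -20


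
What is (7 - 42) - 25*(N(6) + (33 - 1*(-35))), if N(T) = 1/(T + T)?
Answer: -20845/12 ≈ -1737.1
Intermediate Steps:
N(T) = 1/(2*T)
(7 - 42) - 25*(N(6) + (33 - 1*(-35))) = (7 - 42) - 25*((½)/6 + (33 - 1*(-35))) = -35 - 25*((½)*(⅙) + (33 + 35)) = -35 - 25*(1/12 + 68) = -35 - 25*817/12 = -35 - 20425/12 = -20845/12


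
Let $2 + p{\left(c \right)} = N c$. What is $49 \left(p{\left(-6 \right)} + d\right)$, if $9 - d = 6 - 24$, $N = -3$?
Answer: $2107$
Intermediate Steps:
$d = 27$ ($d = 9 - \left(6 - 24\right) = 9 - -18 = 9 + 18 = 27$)
$p{\left(c \right)} = -2 - 3 c$
$49 \left(p{\left(-6 \right)} + d\right) = 49 \left(\left(-2 - -18\right) + 27\right) = 49 \left(\left(-2 + 18\right) + 27\right) = 49 \left(16 + 27\right) = 49 \cdot 43 = 2107$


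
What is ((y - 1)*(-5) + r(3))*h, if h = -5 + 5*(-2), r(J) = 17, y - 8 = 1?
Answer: 345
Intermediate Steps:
y = 9 (y = 8 + 1 = 9)
h = -15 (h = -5 - 10 = -15)
((y - 1)*(-5) + r(3))*h = ((9 - 1)*(-5) + 17)*(-15) = (8*(-5) + 17)*(-15) = (-40 + 17)*(-15) = -23*(-15) = 345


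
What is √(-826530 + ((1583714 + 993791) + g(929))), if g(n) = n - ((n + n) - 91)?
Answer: √1750137 ≈ 1322.9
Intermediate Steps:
g(n) = 91 - n (g(n) = n - (2*n - 91) = n - (-91 + 2*n) = n + (91 - 2*n) = 91 - n)
√(-826530 + ((1583714 + 993791) + g(929))) = √(-826530 + ((1583714 + 993791) + (91 - 1*929))) = √(-826530 + (2577505 + (91 - 929))) = √(-826530 + (2577505 - 838)) = √(-826530 + 2576667) = √1750137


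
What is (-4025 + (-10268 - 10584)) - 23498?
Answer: -48375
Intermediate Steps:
(-4025 + (-10268 - 10584)) - 23498 = (-4025 - 20852) - 23498 = -24877 - 23498 = -48375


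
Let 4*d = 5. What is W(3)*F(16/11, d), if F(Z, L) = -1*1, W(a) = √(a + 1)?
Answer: -2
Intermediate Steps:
d = 5/4 (d = (¼)*5 = 5/4 ≈ 1.2500)
W(a) = √(1 + a)
F(Z, L) = -1
W(3)*F(16/11, d) = √(1 + 3)*(-1) = √4*(-1) = 2*(-1) = -2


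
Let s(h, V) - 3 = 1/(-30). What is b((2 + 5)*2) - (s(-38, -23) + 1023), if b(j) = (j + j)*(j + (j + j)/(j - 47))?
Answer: -217049/330 ≈ -657.72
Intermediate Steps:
s(h, V) = 89/30 (s(h, V) = 3 + 1/(-30) = 3 - 1/30 = 89/30)
b(j) = 2*j*(j + 2*j/(-47 + j)) (b(j) = (2*j)*(j + (2*j)/(-47 + j)) = (2*j)*(j + 2*j/(-47 + j)) = 2*j*(j + 2*j/(-47 + j)))
b((2 + 5)*2) - (s(-38, -23) + 1023) = 2*((2 + 5)*2)**2*(-45 + (2 + 5)*2)/(-47 + (2 + 5)*2) - (89/30 + 1023) = 2*(7*2)**2*(-45 + 7*2)/(-47 + 7*2) - 1*30779/30 = 2*14**2*(-45 + 14)/(-47 + 14) - 30779/30 = 2*196*(-31)/(-33) - 30779/30 = 2*196*(-1/33)*(-31) - 30779/30 = 12152/33 - 30779/30 = -217049/330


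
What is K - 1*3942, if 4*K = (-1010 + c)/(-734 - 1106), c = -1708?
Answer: -14505201/3680 ≈ -3941.6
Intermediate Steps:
K = 1359/3680 (K = ((-1010 - 1708)/(-734 - 1106))/4 = (-2718/(-1840))/4 = (-2718*(-1/1840))/4 = (¼)*(1359/920) = 1359/3680 ≈ 0.36929)
K - 1*3942 = 1359/3680 - 1*3942 = 1359/3680 - 3942 = -14505201/3680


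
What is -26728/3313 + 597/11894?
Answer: -315924971/39404822 ≈ -8.0174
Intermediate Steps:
-26728/3313 + 597/11894 = -315924971/39404822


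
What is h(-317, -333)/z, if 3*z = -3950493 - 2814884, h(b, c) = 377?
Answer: -1131/6765377 ≈ -0.00016717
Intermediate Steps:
z = -6765377/3 (z = (-3950493 - 2814884)/3 = (⅓)*(-6765377) = -6765377/3 ≈ -2.2551e+6)
h(-317, -333)/z = 377/(-6765377/3) = 377*(-3/6765377) = -1131/6765377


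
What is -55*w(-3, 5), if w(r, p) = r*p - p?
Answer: 1100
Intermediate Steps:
w(r, p) = -p + p*r (w(r, p) = p*r - p = -p + p*r)
-55*w(-3, 5) = -275*(-1 - 3) = -275*(-4) = -55*(-20) = 1100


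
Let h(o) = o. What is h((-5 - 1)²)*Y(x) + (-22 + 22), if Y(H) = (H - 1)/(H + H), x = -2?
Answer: 27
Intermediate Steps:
Y(H) = (-1 + H)/(2*H) (Y(H) = (-1 + H)/((2*H)) = (-1 + H)*(1/(2*H)) = (-1 + H)/(2*H))
h((-5 - 1)²)*Y(x) + (-22 + 22) = (-5 - 1)²*((½)*(-1 - 2)/(-2)) + (-22 + 22) = (-6)²*((½)*(-½)*(-3)) + 0 = 36*(¾) + 0 = 27 + 0 = 27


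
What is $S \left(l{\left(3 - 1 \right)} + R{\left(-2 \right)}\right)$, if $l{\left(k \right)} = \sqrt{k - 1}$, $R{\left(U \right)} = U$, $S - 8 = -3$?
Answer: $-5$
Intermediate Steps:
$S = 5$ ($S = 8 - 3 = 5$)
$l{\left(k \right)} = \sqrt{-1 + k}$
$S \left(l{\left(3 - 1 \right)} + R{\left(-2 \right)}\right) = 5 \left(\sqrt{-1 + \left(3 - 1\right)} - 2\right) = 5 \left(\sqrt{-1 + 2} - 2\right) = 5 \left(\sqrt{1} - 2\right) = 5 \left(1 - 2\right) = 5 \left(-1\right) = -5$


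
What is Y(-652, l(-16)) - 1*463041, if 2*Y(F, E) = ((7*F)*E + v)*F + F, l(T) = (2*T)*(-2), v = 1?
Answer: 94759603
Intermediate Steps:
l(T) = -4*T
Y(F, E) = F/2 + F*(1 + 7*E*F)/2 (Y(F, E) = (((7*F)*E + 1)*F + F)/2 = ((7*E*F + 1)*F + F)/2 = ((1 + 7*E*F)*F + F)/2 = (F*(1 + 7*E*F) + F)/2 = (F + F*(1 + 7*E*F))/2 = F/2 + F*(1 + 7*E*F)/2)
Y(-652, l(-16)) - 1*463041 = (½)*(-652)*(2 + 7*(-4*(-16))*(-652)) - 1*463041 = (½)*(-652)*(2 + 7*64*(-652)) - 463041 = (½)*(-652)*(2 - 292096) - 463041 = (½)*(-652)*(-292094) - 463041 = 95222644 - 463041 = 94759603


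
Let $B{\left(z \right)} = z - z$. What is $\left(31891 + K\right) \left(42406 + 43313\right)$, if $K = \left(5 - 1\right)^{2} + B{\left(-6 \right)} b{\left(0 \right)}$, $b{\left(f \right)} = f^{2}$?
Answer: $2735036133$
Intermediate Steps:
$B{\left(z \right)} = 0$
$K = 16$ ($K = \left(5 - 1\right)^{2} + 0 \cdot 0^{2} = 4^{2} + 0 \cdot 0 = 16 + 0 = 16$)
$\left(31891 + K\right) \left(42406 + 43313\right) = \left(31891 + 16\right) \left(42406 + 43313\right) = 31907 \cdot 85719 = 2735036133$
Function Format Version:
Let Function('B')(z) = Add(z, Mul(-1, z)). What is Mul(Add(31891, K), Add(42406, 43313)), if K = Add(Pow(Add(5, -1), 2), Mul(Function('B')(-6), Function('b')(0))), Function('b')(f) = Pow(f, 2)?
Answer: 2735036133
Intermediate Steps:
Function('B')(z) = 0
K = 16 (K = Add(Pow(Add(5, -1), 2), Mul(0, Pow(0, 2))) = Add(Pow(4, 2), Mul(0, 0)) = Add(16, 0) = 16)
Mul(Add(31891, K), Add(42406, 43313)) = Mul(Add(31891, 16), Add(42406, 43313)) = Mul(31907, 85719) = 2735036133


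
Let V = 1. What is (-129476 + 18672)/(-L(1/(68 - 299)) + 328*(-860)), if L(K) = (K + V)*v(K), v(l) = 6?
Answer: 2132977/5430155 ≈ 0.39280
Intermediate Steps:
L(K) = 6 + 6*K (L(K) = (K + 1)*6 = (1 + K)*6 = 6 + 6*K)
(-129476 + 18672)/(-L(1/(68 - 299)) + 328*(-860)) = (-129476 + 18672)/(-(6 + 6/(68 - 299)) + 328*(-860)) = -110804/(-(6 + 6/(-231)) - 282080) = -110804/(-(6 + 6*(-1/231)) - 282080) = -110804/(-(6 - 2/77) - 282080) = -110804/(-1*460/77 - 282080) = -110804/(-460/77 - 282080) = -110804/(-21720620/77) = -110804*(-77/21720620) = 2132977/5430155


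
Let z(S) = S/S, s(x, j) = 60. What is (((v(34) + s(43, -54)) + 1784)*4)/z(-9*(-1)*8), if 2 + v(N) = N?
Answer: 7504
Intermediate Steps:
v(N) = -2 + N
z(S) = 1
(((v(34) + s(43, -54)) + 1784)*4)/z(-9*(-1)*8) = ((((-2 + 34) + 60) + 1784)*4)/1 = (((32 + 60) + 1784)*4)*1 = ((92 + 1784)*4)*1 = (1876*4)*1 = 7504*1 = 7504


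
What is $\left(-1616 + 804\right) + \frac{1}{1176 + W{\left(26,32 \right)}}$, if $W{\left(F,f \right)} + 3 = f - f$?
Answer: $- \frac{952475}{1173} \approx -812.0$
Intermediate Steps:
$W{\left(F,f \right)} = -3$ ($W{\left(F,f \right)} = -3 + \left(f - f\right) = -3 + 0 = -3$)
$\left(-1616 + 804\right) + \frac{1}{1176 + W{\left(26,32 \right)}} = \left(-1616 + 804\right) + \frac{1}{1176 - 3} = -812 + \frac{1}{1173} = - \frac{952475}{1173}$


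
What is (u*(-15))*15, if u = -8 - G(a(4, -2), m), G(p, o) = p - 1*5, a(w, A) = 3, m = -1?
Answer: 1350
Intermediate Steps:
G(p, o) = -5 + p (G(p, o) = p - 5 = -5 + p)
u = -6 (u = -8 - (-5 + 3) = -8 - 1*(-2) = -8 + 2 = -6)
(u*(-15))*15 = -6*(-15)*15 = 90*15 = 1350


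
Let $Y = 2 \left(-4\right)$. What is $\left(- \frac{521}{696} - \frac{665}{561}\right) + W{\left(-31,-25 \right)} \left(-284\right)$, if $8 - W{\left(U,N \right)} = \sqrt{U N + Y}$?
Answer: $- \frac{295957051}{130152} + 284 \sqrt{767} \approx 5591.4$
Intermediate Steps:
$Y = -8$
$W{\left(U,N \right)} = 8 - \sqrt{-8 + N U}$ ($W{\left(U,N \right)} = 8 - \sqrt{U N - 8} = 8 - \sqrt{N U - 8} = 8 - \sqrt{-8 + N U}$)
$\left(- \frac{521}{696} - \frac{665}{561}\right) + W{\left(-31,-25 \right)} \left(-284\right) = \left(- \frac{521}{696} - \frac{665}{561}\right) + \left(8 - \sqrt{-8 - -775}\right) \left(-284\right) = \left(\left(-521\right) \frac{1}{696} - \frac{665}{561}\right) + \left(8 - \sqrt{-8 + 775}\right) \left(-284\right) = \left(- \frac{521}{696} - \frac{665}{561}\right) + \left(8 - \sqrt{767}\right) \left(-284\right) = - \frac{251707}{130152} - \left(2272 - 284 \sqrt{767}\right) = - \frac{295957051}{130152} + 284 \sqrt{767}$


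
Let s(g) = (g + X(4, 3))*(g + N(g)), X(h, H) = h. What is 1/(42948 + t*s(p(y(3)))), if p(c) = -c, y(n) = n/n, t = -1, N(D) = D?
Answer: 1/42954 ≈ 2.3281e-5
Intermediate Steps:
y(n) = 1
s(g) = 2*g*(4 + g) (s(g) = (g + 4)*(g + g) = (4 + g)*(2*g) = 2*g*(4 + g))
1/(42948 + t*s(p(y(3)))) = 1/(42948 - 2*(-1*1)*(4 - 1*1)) = 1/(42948 - 2*(-1)*(4 - 1)) = 1/(42948 - 2*(-1)*3) = 1/(42948 - 1*(-6)) = 1/(42948 + 6) = 1/42954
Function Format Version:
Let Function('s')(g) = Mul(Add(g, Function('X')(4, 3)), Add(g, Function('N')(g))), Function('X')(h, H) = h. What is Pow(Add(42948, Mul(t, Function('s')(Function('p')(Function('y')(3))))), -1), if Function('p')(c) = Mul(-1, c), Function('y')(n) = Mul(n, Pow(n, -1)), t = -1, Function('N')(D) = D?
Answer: Rational(1, 42954) ≈ 2.3281e-5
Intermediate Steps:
Function('y')(n) = 1
Function('s')(g) = Mul(2, g, Add(4, g)) (Function('s')(g) = Mul(Add(g, 4), Add(g, g)) = Mul(Add(4, g), Mul(2, g)) = Mul(2, g, Add(4, g)))
Pow(Add(42948, Mul(t, Function('s')(Function('p')(Function('y')(3))))), -1) = Pow(Add(42948, Mul(-1, Mul(2, Mul(-1, 1), Add(4, Mul(-1, 1))))), -1) = Pow(Add(42948, Mul(-1, Mul(2, -1, Add(4, -1)))), -1) = Pow(Add(42948, Mul(-1, Mul(2, -1, 3))), -1) = Pow(Add(42948, Mul(-1, -6)), -1) = Pow(Add(42948, 6), -1) = Pow(42954, -1) = Rational(1, 42954)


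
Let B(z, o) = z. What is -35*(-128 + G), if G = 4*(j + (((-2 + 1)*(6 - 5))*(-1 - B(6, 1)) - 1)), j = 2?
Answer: 3360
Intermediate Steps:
G = 32 (G = 4*(2 + (((-2 + 1)*(6 - 5))*(-1 - 1*6) - 1)) = 4*(2 + ((-1*1)*(-1 - 6) - 1)) = 4*(2 + (-1*(-7) - 1)) = 4*(2 + (7 - 1)) = 4*(2 + 6) = 4*8 = 32)
-35*(-128 + G) = -35*(-128 + 32) = -35*(-96) = 3360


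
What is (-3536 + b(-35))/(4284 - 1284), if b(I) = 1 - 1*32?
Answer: -1189/1000 ≈ -1.1890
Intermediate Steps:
b(I) = -31 (b(I) = 1 - 32 = -31)
(-3536 + b(-35))/(4284 - 1284) = (-3536 - 31)/(4284 - 1284) = -3567/3000 = -3567*1/3000 = -1189/1000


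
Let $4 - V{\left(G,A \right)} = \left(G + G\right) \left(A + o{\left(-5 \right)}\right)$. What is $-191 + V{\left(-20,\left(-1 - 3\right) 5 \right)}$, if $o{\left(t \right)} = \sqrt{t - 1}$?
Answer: $-987 + 40 i \sqrt{6} \approx -987.0 + 97.98 i$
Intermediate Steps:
$o{\left(t \right)} = \sqrt{-1 + t}$
$V{\left(G,A \right)} = 4 - 2 G \left(A + i \sqrt{6}\right)$ ($V{\left(G,A \right)} = 4 - \left(G + G\right) \left(A + \sqrt{-1 - 5}\right) = 4 - 2 G \left(A + \sqrt{-6}\right) = 4 - 2 G \left(A + i \sqrt{6}\right)$)
$-191 + V{\left(-20,\left(-1 - 3\right) 5 \right)} = -191 - \left(-4 + 2 \left(-1 - 3\right) 5 \left(-20\right) + 2 i \left(-20\right) \sqrt{6}\right) = -191 + \left(4 - 2 \left(\left(-4\right) 5\right) \left(-20\right) + 40 i \sqrt{6}\right) = -191 + \left(4 - \left(-40\right) \left(-20\right) + 40 i \sqrt{6}\right) = -191 + \left(4 - 800 + 40 i \sqrt{6}\right) = -191 - \left(796 - 40 i \sqrt{6}\right) = -987 + 40 i \sqrt{6}$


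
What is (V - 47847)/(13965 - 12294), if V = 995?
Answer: -46852/1671 ≈ -28.038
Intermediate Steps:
(V - 47847)/(13965 - 12294) = (995 - 47847)/(13965 - 12294) = -46852/1671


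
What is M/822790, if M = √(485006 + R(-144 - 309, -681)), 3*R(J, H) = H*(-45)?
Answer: √495221/822790 ≈ 0.00085528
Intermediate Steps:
R(J, H) = -15*H (R(J, H) = (H*(-45))/3 = (-45*H)/3 = -15*H)
M = √495221 (M = √(485006 - 15*(-681)) = √(485006 + 10215) = √495221 ≈ 703.72)
M/822790 = √495221/822790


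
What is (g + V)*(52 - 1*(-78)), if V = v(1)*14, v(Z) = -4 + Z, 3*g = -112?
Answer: -30940/3 ≈ -10313.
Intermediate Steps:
g = -112/3 (g = (⅓)*(-112) = -112/3 ≈ -37.333)
V = -42 (V = (-4 + 1)*14 = -3*14 = -42)
(g + V)*(52 - 1*(-78)) = (-112/3 - 42)*(52 - 1*(-78)) = -238*(52 + 78)/3 = -238/3*130 = -30940/3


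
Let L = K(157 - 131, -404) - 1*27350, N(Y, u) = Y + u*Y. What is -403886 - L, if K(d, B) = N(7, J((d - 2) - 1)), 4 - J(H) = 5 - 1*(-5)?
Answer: -376501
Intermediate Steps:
J(H) = -6 (J(H) = 4 - (5 - 1*(-5)) = 4 - (5 + 5) = 4 - 1*10 = 4 - 10 = -6)
N(Y, u) = Y + Y*u
K(d, B) = -35 (K(d, B) = 7*(1 - 6) = 7*(-5) = -35)
L = -27385 (L = -35 - 1*27350 = -35 - 27350 = -27385)
-403886 - L = -403886 - 1*(-27385) = -403886 + 27385 = -376501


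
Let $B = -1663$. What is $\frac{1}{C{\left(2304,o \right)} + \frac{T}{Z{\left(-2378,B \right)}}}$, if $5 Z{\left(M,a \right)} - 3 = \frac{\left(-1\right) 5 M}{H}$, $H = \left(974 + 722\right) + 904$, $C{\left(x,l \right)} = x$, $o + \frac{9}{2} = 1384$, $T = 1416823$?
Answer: $\frac{1969}{1846406476} \approx 1.0664 \cdot 10^{-6}$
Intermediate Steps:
$o = \frac{2759}{2}$ ($o = - \frac{9}{2} + 1384 = \frac{2759}{2} \approx 1379.5$)
$H = 2600$ ($H = 1696 + 904 = 2600$)
$Z{\left(M,a \right)} = \frac{3}{5} - \frac{M}{2600}$ ($Z{\left(M,a \right)} = \frac{3}{5} + \frac{\left(-1\right) 5 M \frac{1}{2600}}{5} = \frac{3}{5} + \frac{- 5 M \frac{1}{2600}}{5} = \frac{3}{5} + \frac{\left(- \frac{1}{520}\right) M}{5} = \frac{3}{5} - \frac{M}{2600}$)
$\frac{1}{C{\left(2304,o \right)} + \frac{T}{Z{\left(-2378,B \right)}}} = \frac{1}{2304 + \frac{1416823}{\frac{3}{5} - - \frac{1189}{1300}}} = \frac{1}{2304 + \frac{1416823}{\frac{3}{5} + \frac{1189}{1300}}} = \frac{1}{2304 + \frac{1416823}{\frac{1969}{1300}}} = \frac{1}{2304 + 1416823 \cdot \frac{1300}{1969}} = \frac{1}{2304 + \frac{1841869900}{1969}} = \frac{1}{\frac{1846406476}{1969}} = \frac{1969}{1846406476}$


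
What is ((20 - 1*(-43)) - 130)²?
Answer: 4489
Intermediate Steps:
((20 - 1*(-43)) - 130)² = ((20 + 43) - 130)² = (63 - 130)² = (-67)² = 4489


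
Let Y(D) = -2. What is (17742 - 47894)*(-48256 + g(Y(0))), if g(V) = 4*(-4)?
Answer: 1455497344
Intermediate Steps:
g(V) = -16
(17742 - 47894)*(-48256 + g(Y(0))) = (17742 - 47894)*(-48256 - 16) = -30152*(-48272) = 1455497344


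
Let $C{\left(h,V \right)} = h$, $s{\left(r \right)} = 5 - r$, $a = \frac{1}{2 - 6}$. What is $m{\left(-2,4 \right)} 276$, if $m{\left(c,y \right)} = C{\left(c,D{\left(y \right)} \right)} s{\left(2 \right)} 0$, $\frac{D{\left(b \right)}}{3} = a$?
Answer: $0$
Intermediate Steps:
$a = - \frac{1}{4}$ ($a = \frac{1}{2 - 6} = \frac{1}{-4} = - \frac{1}{4} \approx -0.25$)
$D{\left(b \right)} = - \frac{3}{4}$ ($D{\left(b \right)} = 3 \left(- \frac{1}{4}\right) = - \frac{3}{4}$)
$m{\left(c,y \right)} = 0$ ($m{\left(c,y \right)} = c \left(5 - 2\right) 0 = c 3 \cdot 0 = 3 c 0 = 0$)
$m{\left(-2,4 \right)} 276 = 0 \cdot 276 = 0$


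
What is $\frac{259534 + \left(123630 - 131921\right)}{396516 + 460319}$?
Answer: $\frac{251243}{856835} \approx 0.29322$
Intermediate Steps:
$\frac{259534 + \left(123630 - 131921\right)}{396516 + 460319} = \frac{259534 - 8291}{856835} = 251243 \cdot \frac{1}{856835} = \frac{251243}{856835}$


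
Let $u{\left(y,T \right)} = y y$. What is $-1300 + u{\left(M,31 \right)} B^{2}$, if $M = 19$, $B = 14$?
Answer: $69456$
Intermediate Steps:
$u{\left(y,T \right)} = y^{2}$
$-1300 + u{\left(M,31 \right)} B^{2} = -1300 + 19^{2} \cdot 14^{2} = -1300 + 361 \cdot 196 = -1300 + 70756 = 69456$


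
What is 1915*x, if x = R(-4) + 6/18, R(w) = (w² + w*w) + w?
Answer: 162775/3 ≈ 54258.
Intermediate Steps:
R(w) = w + 2*w² (R(w) = (w² + w²) + w = 2*w² + w = w + 2*w²)
x = 85/3 (x = -4*(1 + 2*(-4)) + 6/18 = -4*(1 - 8) + 6*(1/18) = -4*(-7) + ⅓ = 28 + ⅓ = 85/3 ≈ 28.333)
1915*x = 1915*(85/3) = 162775/3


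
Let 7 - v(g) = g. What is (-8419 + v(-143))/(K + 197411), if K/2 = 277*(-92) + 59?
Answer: -8269/146561 ≈ -0.056420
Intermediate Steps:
K = -50850 (K = 2*(277*(-92) + 59) = 2*(-25484 + 59) = 2*(-25425) = -50850)
v(g) = 7 - g
(-8419 + v(-143))/(K + 197411) = (-8419 + (7 - 1*(-143)))/(-50850 + 197411) = (-8419 + (7 + 143))/146561 = (-8419 + 150)*(1/146561) = -8269*1/146561 = -8269/146561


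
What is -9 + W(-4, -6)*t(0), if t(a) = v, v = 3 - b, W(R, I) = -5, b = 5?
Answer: 1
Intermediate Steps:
v = -2 (v = 3 - 1*5 = 3 - 5 = -2)
t(a) = -2
-9 + W(-4, -6)*t(0) = -9 - 5*(-2) = -9 + 10 = 1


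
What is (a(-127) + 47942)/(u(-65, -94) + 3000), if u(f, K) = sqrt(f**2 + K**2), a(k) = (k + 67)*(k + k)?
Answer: 189546000/8986939 - 63182*sqrt(13061)/8986939 ≈ 20.288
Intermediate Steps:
a(k) = 2*k*(67 + k) (a(k) = (67 + k)*(2*k) = 2*k*(67 + k))
u(f, K) = sqrt(K**2 + f**2)
(a(-127) + 47942)/(u(-65, -94) + 3000) = (2*(-127)*(67 - 127) + 47942)/(sqrt((-94)**2 + (-65)**2) + 3000) = (2*(-127)*(-60) + 47942)/(sqrt(8836 + 4225) + 3000) = (15240 + 47942)/(sqrt(13061) + 3000) = 63182/(3000 + sqrt(13061))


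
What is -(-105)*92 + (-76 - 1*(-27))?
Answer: 9611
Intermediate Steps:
-(-105)*92 + (-76 - 1*(-27)) = -105*(-92) + (-76 + 27) = 9660 - 49 = 9611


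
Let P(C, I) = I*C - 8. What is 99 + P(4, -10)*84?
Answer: -3933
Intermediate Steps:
P(C, I) = -8 + C*I (P(C, I) = C*I - 8 = -8 + C*I)
99 + P(4, -10)*84 = 99 + (-8 + 4*(-10))*84 = 99 + (-8 - 40)*84 = 99 - 48*84 = 99 - 4032 = -3933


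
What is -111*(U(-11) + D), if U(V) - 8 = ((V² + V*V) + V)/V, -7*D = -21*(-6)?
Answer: 3441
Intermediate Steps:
D = -18 (D = -(-3)*(-6) = -⅐*126 = -18)
U(V) = 8 + (V + 2*V²)/V (U(V) = 8 + ((V² + V*V) + V)/V = 8 + ((V² + V²) + V)/V = 8 + (2*V² + V)/V = 8 + (V + 2*V²)/V)
-111*(U(-11) + D) = -111*((9 + 2*(-11)) - 18) = -111*((9 - 22) - 18) = -111*(-13 - 18) = -111*(-31) = 3441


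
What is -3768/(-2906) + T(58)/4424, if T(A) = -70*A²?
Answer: -5961029/114787 ≈ -51.931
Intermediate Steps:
-3768/(-2906) + T(58)/4424 = -3768/(-2906) - 70*58²/4424 = -3768*(-1/2906) - 70*3364*(1/4424) = 1884/1453 - 235480*1/4424 = 1884/1453 - 4205/79 = -5961029/114787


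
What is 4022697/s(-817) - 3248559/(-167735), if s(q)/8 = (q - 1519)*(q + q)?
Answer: 99873368428623/5121988165120 ≈ 19.499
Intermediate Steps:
s(q) = 16*q*(-1519 + q) (s(q) = 8*((q - 1519)*(q + q)) = 8*((-1519 + q)*(2*q)) = 8*(2*q*(-1519 + q)) = 16*q*(-1519 + q))
4022697/s(-817) - 3248559/(-167735) = 4022697/((16*(-817)*(-1519 - 817))) - 3248559/(-167735) = 4022697/((16*(-817)*(-2336))) - 3248559*(-1/167735) = 4022697/30536192 + 3248559/167735 = 99873368428623/5121988165120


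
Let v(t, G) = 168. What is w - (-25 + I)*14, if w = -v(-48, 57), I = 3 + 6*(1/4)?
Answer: 119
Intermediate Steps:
I = 9/2 (I = 3 + 6*(1*(¼)) = 3 + 6*(¼) = 3 + 3/2 = 9/2 ≈ 4.5000)
w = -168 (w = -1*168 = -168)
w - (-25 + I)*14 = -168 - (-25 + 9/2)*14 = -168 - (-41)*14/2 = -168 - 1*(-287) = -168 + 287 = 119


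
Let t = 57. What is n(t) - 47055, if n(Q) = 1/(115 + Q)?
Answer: -8093459/172 ≈ -47055.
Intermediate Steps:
n(t) - 47055 = 1/(115 + 57) - 47055 = 1/172 - 47055 = -8093459/172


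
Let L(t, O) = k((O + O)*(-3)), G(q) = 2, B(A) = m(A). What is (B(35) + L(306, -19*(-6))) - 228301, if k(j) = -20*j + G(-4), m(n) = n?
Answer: -214584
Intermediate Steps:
B(A) = A
k(j) = 2 - 20*j (k(j) = -20*j + 2 = 2 - 20*j)
L(t, O) = 2 + 120*O (L(t, O) = 2 - 20*(O + O)*(-3) = 2 - 20*2*O*(-3) = 2 - (-120)*O = 2 + 120*O)
(B(35) + L(306, -19*(-6))) - 228301 = (35 + (2 + 120*(-19*(-6)))) - 228301 = (35 + (2 + 120*114)) - 228301 = (35 + (2 + 13680)) - 228301 = (35 + 13682) - 228301 = 13717 - 228301 = -214584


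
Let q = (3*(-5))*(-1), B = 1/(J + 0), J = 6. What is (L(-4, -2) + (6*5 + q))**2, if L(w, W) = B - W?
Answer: 80089/36 ≈ 2224.7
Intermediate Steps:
B = 1/6 (B = 1/(6 + 0) = 1/6 ≈ 0.16667)
q = 15 (q = -15*(-1) = 15)
L(w, W) = 1/6 - W
(L(-4, -2) + (6*5 + q))**2 = ((1/6 - 1*(-2)) + (6*5 + 15))**2 = ((1/6 + 2) + (30 + 15))**2 = (13/6 + 45)**2 = (283/6)**2 = 80089/36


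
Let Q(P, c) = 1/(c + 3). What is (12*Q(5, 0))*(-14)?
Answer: -56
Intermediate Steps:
Q(P, c) = 1/(3 + c)
(12*Q(5, 0))*(-14) = (12/(3 + 0))*(-14) = (12/3)*(-14) = (12*(⅓))*(-14) = 4*(-14) = -56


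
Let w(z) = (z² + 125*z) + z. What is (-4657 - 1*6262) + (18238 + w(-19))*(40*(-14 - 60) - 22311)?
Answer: -409527474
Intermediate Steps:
w(z) = z² + 126*z
(-4657 - 1*6262) + (18238 + w(-19))*(40*(-14 - 60) - 22311) = (-4657 - 1*6262) + (18238 - 19*(126 - 19))*(40*(-14 - 60) - 22311) = (-4657 - 6262) + (18238 - 19*107)*(40*(-74) - 22311) = -10919 + (18238 - 2033)*(-2960 - 22311) = -10919 + 16205*(-25271) = -10919 - 409516555 = -409527474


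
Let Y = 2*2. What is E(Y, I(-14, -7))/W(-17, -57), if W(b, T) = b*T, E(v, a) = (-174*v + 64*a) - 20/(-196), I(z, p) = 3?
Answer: -24691/47481 ≈ -0.52002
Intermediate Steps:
Y = 4
E(v, a) = 5/49 - 174*v + 64*a (E(v, a) = (-174*v + 64*a) - 20*(-1/196) = (-174*v + 64*a) + 5/49 = 5/49 - 174*v + 64*a)
W(b, T) = T*b
E(Y, I(-14, -7))/W(-17, -57) = (5/49 - 174*4 + 64*3)/((-57*(-17))) = (5/49 - 696 + 192)/969 = -24691/49*1/969 = -24691/47481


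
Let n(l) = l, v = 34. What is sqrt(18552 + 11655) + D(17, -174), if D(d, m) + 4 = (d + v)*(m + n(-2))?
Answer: -8980 + sqrt(30207) ≈ -8806.2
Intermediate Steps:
D(d, m) = -4 + (-2 + m)*(34 + d) (D(d, m) = -4 + (d + 34)*(m - 2) = -4 + (34 + d)*(-2 + m) = -4 + (-2 + m)*(34 + d))
sqrt(18552 + 11655) + D(17, -174) = sqrt(18552 + 11655) + (-72 - 2*17 + 34*(-174) + 17*(-174)) = sqrt(30207) + (-72 - 34 - 5916 - 2958) = sqrt(30207) - 8980 = -8980 + sqrt(30207)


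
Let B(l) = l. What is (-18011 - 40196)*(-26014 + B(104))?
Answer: 1508143370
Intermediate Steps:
(-18011 - 40196)*(-26014 + B(104)) = (-18011 - 40196)*(-26014 + 104) = -58207*(-25910) = 1508143370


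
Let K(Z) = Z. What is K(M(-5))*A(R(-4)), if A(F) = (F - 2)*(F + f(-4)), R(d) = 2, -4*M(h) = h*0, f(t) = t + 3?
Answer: 0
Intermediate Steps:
f(t) = 3 + t
M(h) = 0 (M(h) = -h*0/4 = -¼*0 = 0)
A(F) = (-1 + F)*(-2 + F) (A(F) = (F - 2)*(F + (3 - 4)) = (-2 + F)*(F - 1) = (-2 + F)*(-1 + F) = (-1 + F)*(-2 + F))
K(M(-5))*A(R(-4)) = 0*(2 + 2² - 3*2) = 0*(2 + 4 - 6) = 0*0 = 0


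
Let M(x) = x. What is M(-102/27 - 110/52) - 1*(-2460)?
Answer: 574261/234 ≈ 2454.1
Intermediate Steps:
M(-102/27 - 110/52) - 1*(-2460) = (-102/27 - 110/52) - 1*(-2460) = (-102*1/27 - 110*1/52) + 2460 = (-34/9 - 55/26) + 2460 = -1379/234 + 2460 = 574261/234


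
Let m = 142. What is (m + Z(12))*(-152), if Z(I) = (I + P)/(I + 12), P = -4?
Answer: -64904/3 ≈ -21635.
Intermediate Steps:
Z(I) = (-4 + I)/(12 + I) (Z(I) = (I - 4)/(I + 12) = (-4 + I)/(12 + I))
(m + Z(12))*(-152) = (142 + (-4 + 12)/(12 + 12))*(-152) = (142 + 8/24)*(-152) = (142 + (1/24)*8)*(-152) = (142 + ⅓)*(-152) = (427/3)*(-152) = -64904/3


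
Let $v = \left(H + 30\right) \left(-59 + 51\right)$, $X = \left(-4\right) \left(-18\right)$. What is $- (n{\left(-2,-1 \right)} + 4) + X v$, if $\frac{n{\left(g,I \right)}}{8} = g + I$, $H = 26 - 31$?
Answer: $-14380$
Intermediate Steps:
$H = -5$
$X = 72$
$v = -200$ ($v = \left(-5 + 30\right) \left(-59 + 51\right) = 25 \left(-8\right) = -200$)
$n{\left(g,I \right)} = 8 I + 8 g$ ($n{\left(g,I \right)} = 8 \left(g + I\right) = 8 \left(I + g\right) = 8 I + 8 g$)
$- (n{\left(-2,-1 \right)} + 4) + X v = - (\left(8 \left(-1\right) + 8 \left(-2\right)\right) + 4) + 72 \left(-200\right) = - (\left(-8 - 16\right) + 4) - 14400 = - (-24 + 4) - 14400 = \left(-1\right) \left(-20\right) - 14400 = 20 - 14400 = -14380$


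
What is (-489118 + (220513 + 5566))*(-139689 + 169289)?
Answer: -7785954400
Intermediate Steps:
(-489118 + (220513 + 5566))*(-139689 + 169289) = (-489118 + 226079)*29600 = -263039*29600 = -7785954400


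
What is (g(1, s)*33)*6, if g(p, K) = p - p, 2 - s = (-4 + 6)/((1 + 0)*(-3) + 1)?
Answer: 0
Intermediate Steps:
s = 3 (s = 2 - (-4 + 6)/((1 + 0)*(-3) + 1) = 2 - 2/(1*(-3) + 1) = 2 - 2/(-3 + 1) = 2 - 2/(-2) = 2 - 2*(-1)/2 = 2 - 1*(-1) = 2 + 1 = 3)
g(p, K) = 0
(g(1, s)*33)*6 = (0*33)*6 = 0*6 = 0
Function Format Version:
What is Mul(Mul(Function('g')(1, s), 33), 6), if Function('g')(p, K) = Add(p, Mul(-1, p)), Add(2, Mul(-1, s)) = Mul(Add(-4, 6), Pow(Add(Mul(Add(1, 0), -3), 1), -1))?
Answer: 0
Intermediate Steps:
s = 3 (s = Add(2, Mul(-1, Mul(Add(-4, 6), Pow(Add(Mul(Add(1, 0), -3), 1), -1)))) = Add(2, Mul(-1, Mul(2, Pow(Add(Mul(1, -3), 1), -1)))) = Add(2, Mul(-1, Mul(2, Pow(Add(-3, 1), -1)))) = Add(2, Mul(-1, Mul(2, Pow(-2, -1)))) = Add(2, Mul(-1, Mul(2, Rational(-1, 2)))) = Add(2, Mul(-1, -1)) = Add(2, 1) = 3)
Function('g')(p, K) = 0
Mul(Mul(Function('g')(1, s), 33), 6) = Mul(Mul(0, 33), 6) = Mul(0, 6) = 0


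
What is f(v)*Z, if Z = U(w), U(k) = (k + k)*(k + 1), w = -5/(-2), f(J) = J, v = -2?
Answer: -35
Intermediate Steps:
w = 5/2 (w = -5*(-½) = 5/2 ≈ 2.5000)
U(k) = 2*k*(1 + k) (U(k) = (2*k)*(1 + k) = 2*k*(1 + k))
Z = 35/2 (Z = 2*(5/2)*(1 + 5/2) = 2*(5/2)*(7/2) = 35/2 ≈ 17.500)
f(v)*Z = -2*35/2 = -35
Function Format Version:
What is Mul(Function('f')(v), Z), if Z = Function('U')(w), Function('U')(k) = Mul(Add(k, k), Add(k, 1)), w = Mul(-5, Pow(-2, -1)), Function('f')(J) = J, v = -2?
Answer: -35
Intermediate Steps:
w = Rational(5, 2) (w = Mul(-5, Rational(-1, 2)) = Rational(5, 2) ≈ 2.5000)
Function('U')(k) = Mul(2, k, Add(1, k)) (Function('U')(k) = Mul(Mul(2, k), Add(1, k)) = Mul(2, k, Add(1, k)))
Z = Rational(35, 2) (Z = Mul(2, Rational(5, 2), Add(1, Rational(5, 2))) = Mul(2, Rational(5, 2), Rational(7, 2)) = Rational(35, 2) ≈ 17.500)
Mul(Function('f')(v), Z) = Mul(-2, Rational(35, 2)) = -35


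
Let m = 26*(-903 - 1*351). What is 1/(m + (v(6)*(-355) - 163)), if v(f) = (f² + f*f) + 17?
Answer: -1/64362 ≈ -1.5537e-5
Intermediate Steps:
v(f) = 17 + 2*f² (v(f) = (f² + f²) + 17 = 2*f² + 17 = 17 + 2*f²)
m = -32604 (m = 26*(-903 - 351) = 26*(-1254) = -32604)
1/(m + (v(6)*(-355) - 163)) = 1/(-32604 + ((17 + 2*6²)*(-355) - 163)) = 1/(-32604 + ((17 + 2*36)*(-355) - 163)) = 1/(-32604 + ((17 + 72)*(-355) - 163)) = 1/(-32604 + (89*(-355) - 163)) = 1/(-32604 + (-31595 - 163)) = 1/(-32604 - 31758) = 1/(-64362) = -1/64362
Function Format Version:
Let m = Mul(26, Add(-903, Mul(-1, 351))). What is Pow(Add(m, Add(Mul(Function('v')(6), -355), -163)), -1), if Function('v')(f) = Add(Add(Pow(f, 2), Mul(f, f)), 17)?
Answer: Rational(-1, 64362) ≈ -1.5537e-5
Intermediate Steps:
Function('v')(f) = Add(17, Mul(2, Pow(f, 2))) (Function('v')(f) = Add(Add(Pow(f, 2), Pow(f, 2)), 17) = Add(Mul(2, Pow(f, 2)), 17) = Add(17, Mul(2, Pow(f, 2))))
m = -32604 (m = Mul(26, Add(-903, -351)) = Mul(26, -1254) = -32604)
Pow(Add(m, Add(Mul(Function('v')(6), -355), -163)), -1) = Pow(Add(-32604, Add(Mul(Add(17, Mul(2, Pow(6, 2))), -355), -163)), -1) = Pow(Add(-32604, Add(Mul(Add(17, Mul(2, 36)), -355), -163)), -1) = Pow(Add(-32604, Add(Mul(Add(17, 72), -355), -163)), -1) = Pow(Add(-32604, Add(Mul(89, -355), -163)), -1) = Pow(Add(-32604, Add(-31595, -163)), -1) = Pow(Add(-32604, -31758), -1) = Pow(-64362, -1) = Rational(-1, 64362)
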